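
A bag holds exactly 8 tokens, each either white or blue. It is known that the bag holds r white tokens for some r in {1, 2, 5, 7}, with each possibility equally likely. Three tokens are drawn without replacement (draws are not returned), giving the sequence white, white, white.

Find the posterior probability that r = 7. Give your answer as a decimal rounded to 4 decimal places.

For each hypothesis, P(data | H) works out to: P(data | r = 1) = (1/8)(0/7) = 0; P(data | r = 2) = (2/8)(1/7)(0/6) = 0; P(data | r = 5) = (5/8)(4/7)(3/6) = 5/28; P(data | r = 7) = (7/8)(6/7)(5/6) = 5/8.
The prior-weighted likelihoods are 1/4 · 0 = 0, 1/4 · 0 = 0, 1/4 · 5/28 = 5/112, 1/4 · 5/8 = 5/32; these sum to 45/224.
So P(r = 7 | data) = (5/32) / (45/224) = 7/9.

0.7778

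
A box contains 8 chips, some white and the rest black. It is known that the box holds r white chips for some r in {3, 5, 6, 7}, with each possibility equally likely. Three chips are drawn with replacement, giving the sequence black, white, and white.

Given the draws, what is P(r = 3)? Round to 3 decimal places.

0.187

Compute the likelihood of the observed sequence for each case: P(data | r = 3) = (5/8)(3/8)(3/8) = 0.087891; P(data | r = 5) = (3/8)(5/8)(5/8) = 0.14648; P(data | r = 6) = (2/8)(6/8)(6/8) = 0.14062; P(data | r = 7) = (1/8)(7/8)(7/8) = 0.095703.
Weighting by the prior gives 1/4 · 0.087891 = 0.021973, 1/4 · 0.14648 = 0.036621, 1/4 · 0.14062 = 0.035156, 1/4 · 0.095703 = 0.023926; with total 0.11768.
Therefore the posterior P(r = 3 | data) = (0.021973) / (0.11768) = 0.18672.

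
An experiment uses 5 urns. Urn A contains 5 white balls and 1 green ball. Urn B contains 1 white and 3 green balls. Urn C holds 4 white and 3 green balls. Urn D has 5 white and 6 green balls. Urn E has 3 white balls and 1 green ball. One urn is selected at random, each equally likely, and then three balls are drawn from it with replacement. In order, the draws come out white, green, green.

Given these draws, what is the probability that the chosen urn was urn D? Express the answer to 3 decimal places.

0.300

For each hypothesis, P(data | H) works out to: P(data | urn A) = (5/6)(1/6)(1/6) = 0.023148; P(data | urn B) = (1/4)(3/4)(3/4) = 0.14062; P(data | urn C) = (4/7)(3/7)(3/7) = 0.10496; P(data | urn D) = (5/11)(6/11)(6/11) = 0.13524; P(data | urn E) = (3/4)(1/4)(1/4) = 0.046875.
The prior-weighted likelihoods are 1/5 · 0.023148 = 0.0046296, 1/5 · 0.14062 = 0.028125, 1/5 · 0.10496 = 0.020991, 1/5 · 0.13524 = 0.027047, 1/5 · 0.046875 = 0.009375; with total 0.090168.
By Bayes' rule, P(urn D | data) = (0.027047) / (0.090168) = 0.29997.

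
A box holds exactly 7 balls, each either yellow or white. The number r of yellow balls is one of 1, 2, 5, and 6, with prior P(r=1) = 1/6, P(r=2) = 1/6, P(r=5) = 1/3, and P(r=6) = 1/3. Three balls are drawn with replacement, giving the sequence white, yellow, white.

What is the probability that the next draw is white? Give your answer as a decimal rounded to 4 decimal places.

0.5776

Compute the likelihood of the observed sequence for each case: P(data | r = 1) = (6/7)(1/7)(6/7) = 0.10496; P(data | r = 2) = (5/7)(2/7)(5/7) = 0.14577; P(data | r = 5) = (2/7)(5/7)(2/7) = 0.058309; P(data | r = 6) = (1/7)(6/7)(1/7) = 0.017493.
The prior-weighted likelihoods are 1/6 · 0.10496 = 0.017493, 1/6 · 0.14577 = 0.024295, 1/3 · 0.058309 = 0.019436, 1/3 · 0.017493 = 0.0058309; with total 0.067055.
Normalising, the posterior is P(r = 1 | data) = 0.26087, P(r = 2 | data) = 0.36232, P(r = 5 | data) = 0.28986, P(r = 6 | data) = 0.086957.
So P(white next | data) = Σ P(white next | H) P(H | data) = (6/7)(0.26087) + (5/7)(0.36232) + (2/7)(0.28986) + (1/7)(0.086957) = 0.57764.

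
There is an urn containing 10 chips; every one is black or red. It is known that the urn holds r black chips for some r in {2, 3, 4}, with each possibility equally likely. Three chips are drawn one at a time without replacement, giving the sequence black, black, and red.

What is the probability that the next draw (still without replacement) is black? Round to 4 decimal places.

For each hypothesis, P(data | H) works out to: P(data | r = 2) = (2/10)(1/9)(8/8) = 1/45; P(data | r = 3) = (3/10)(2/9)(7/8) = 7/120; P(data | r = 4) = (4/10)(3/9)(6/8) = 1/10.
Weighting by the prior gives 1/3 · 1/45 = 1/135, 1/3 · 7/120 = 7/360, 1/3 · 1/10 = 1/30; summing to 13/216.
Dividing through by the total gives posterior P(r = 2 | data) = 8/65, P(r = 3 | data) = 21/65, P(r = 4 | data) = 36/65.
The predictive probability is P(black next | data) = (0)(8/65) + (1/7)(21/65) + (2/7)(36/65) = 93/455.

0.2044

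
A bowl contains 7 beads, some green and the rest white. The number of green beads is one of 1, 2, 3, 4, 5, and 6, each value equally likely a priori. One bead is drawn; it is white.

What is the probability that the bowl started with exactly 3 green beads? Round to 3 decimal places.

For each hypothesis, P(data | H) works out to: P(data | r = 1) = (6/7) = 6/7; P(data | r = 2) = (5/7) = 5/7; P(data | r = 3) = (4/7) = 4/7; P(data | r = 4) = (3/7) = 3/7; P(data | r = 5) = (2/7) = 2/7; P(data | r = 6) = (1/7) = 1/7.
The prior-weighted likelihoods are 1/6 · 6/7 = 1/7, 1/6 · 5/7 = 5/42, 1/6 · 4/7 = 2/21, 1/6 · 3/7 = 1/14, 1/6 · 2/7 = 1/21, 1/6 · 1/7 = 1/42; these sum to 1/2.
So P(r = 3 | data) = (2/21) / (1/2) = 4/21.

0.190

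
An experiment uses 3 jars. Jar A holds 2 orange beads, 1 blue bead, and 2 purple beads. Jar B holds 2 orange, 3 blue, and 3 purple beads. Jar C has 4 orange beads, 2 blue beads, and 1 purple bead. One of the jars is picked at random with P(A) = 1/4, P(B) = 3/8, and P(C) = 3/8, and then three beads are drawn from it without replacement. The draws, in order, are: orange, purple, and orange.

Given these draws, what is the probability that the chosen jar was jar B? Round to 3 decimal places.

Under each hypothesis, the probability of the observed sequence is: P(data | jar A) = (2/5)(2/4)(1/3) = 1/15; P(data | jar B) = (2/8)(3/7)(1/6) = 1/56; P(data | jar C) = (4/7)(1/6)(3/5) = 2/35.
The prior-weighted likelihoods are 1/4 · 1/15 = 1/60, 3/8 · 1/56 = 3/448, 3/8 · 2/35 = 3/140; these sum to 43/960.
By Bayes' rule, P(jar B | data) = (3/448) / (43/960) = 45/301.

0.150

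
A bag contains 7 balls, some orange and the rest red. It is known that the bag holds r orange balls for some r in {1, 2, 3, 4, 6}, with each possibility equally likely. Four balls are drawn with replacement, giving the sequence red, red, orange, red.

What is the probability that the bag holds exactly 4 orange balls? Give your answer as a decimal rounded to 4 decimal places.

Compute the likelihood of the observed sequence for each case: P(data | r = 1) = (6/7)(6/7)(1/7)(6/7) = 0.089963; P(data | r = 2) = (5/7)(5/7)(2/7)(5/7) = 0.10412; P(data | r = 3) = (4/7)(4/7)(3/7)(4/7) = 0.079967; P(data | r = 4) = (3/7)(3/7)(4/7)(3/7) = 0.044981; P(data | r = 6) = (1/7)(1/7)(6/7)(1/7) = 0.002499.
The prior-weighted likelihoods are 1/5 · 0.089963 = 0.017993, 1/5 · 0.10412 = 0.020825, 1/5 · 0.079967 = 0.015993, 1/5 · 0.044981 = 0.0089963, 1/5 · 0.002499 = 0.00049979; with total 0.064307.
So P(r = 4 | data) = (0.0089963) / (0.064307) = 0.1399.

0.1399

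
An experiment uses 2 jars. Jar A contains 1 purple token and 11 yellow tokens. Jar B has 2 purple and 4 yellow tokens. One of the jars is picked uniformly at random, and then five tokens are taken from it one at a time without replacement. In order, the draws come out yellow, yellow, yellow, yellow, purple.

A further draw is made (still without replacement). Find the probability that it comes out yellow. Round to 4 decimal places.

For each hypothesis, P(data | H) works out to: P(data | jar A) = (11/12)(10/11)(9/10)(8/9)(1/8) = 1/12; P(data | jar B) = (4/6)(3/5)(2/4)(1/3)(2/2) = 1/15.
Weighting by the prior gives 1/2 · 1/12 = 1/24, 1/2 · 1/15 = 1/30; with total 3/40.
The posterior is then P(jar A | data) = 5/9, P(jar B | data) = 4/9.
The predictive probability is P(yellow next | data) = (1)(5/9) + (0)(4/9) = 5/9.

0.5556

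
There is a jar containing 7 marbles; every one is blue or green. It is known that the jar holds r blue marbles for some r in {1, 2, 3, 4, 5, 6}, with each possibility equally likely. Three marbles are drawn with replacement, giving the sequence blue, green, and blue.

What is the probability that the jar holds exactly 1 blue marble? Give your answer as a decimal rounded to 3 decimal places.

Under each hypothesis, the probability of the observed sequence is: P(data | r = 1) = (1/7)(6/7)(1/7) = 0.017493; P(data | r = 2) = (2/7)(5/7)(2/7) = 0.058309; P(data | r = 3) = (3/7)(4/7)(3/7) = 0.10496; P(data | r = 4) = (4/7)(3/7)(4/7) = 0.13994; P(data | r = 5) = (5/7)(2/7)(5/7) = 0.14577; P(data | r = 6) = (6/7)(1/7)(6/7) = 0.10496.
Multiplying each by its prior: 1/6 · 0.017493 = 0.0029155, 1/6 · 0.058309 = 0.0097182, 1/6 · 0.10496 = 0.017493, 1/6 · 0.13994 = 0.023324, 1/6 · 0.14577 = 0.024295, 1/6 · 0.10496 = 0.017493; with total 0.095238.
Hence P(r = 1 | data) = (0.0029155) / (0.095238) = 0.030612.

0.031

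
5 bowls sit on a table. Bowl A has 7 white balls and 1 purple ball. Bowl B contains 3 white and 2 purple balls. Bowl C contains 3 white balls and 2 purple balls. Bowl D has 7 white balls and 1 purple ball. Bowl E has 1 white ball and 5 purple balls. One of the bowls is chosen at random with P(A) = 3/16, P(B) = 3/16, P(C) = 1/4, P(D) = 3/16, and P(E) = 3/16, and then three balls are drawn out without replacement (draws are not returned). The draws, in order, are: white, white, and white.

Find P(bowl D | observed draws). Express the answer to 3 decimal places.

The likelihood of the observed sequence under each hypothesis: P(data | bowl A) = (7/8)(6/7)(5/6) = 5/8; P(data | bowl B) = (3/5)(2/4)(1/3) = 1/10; P(data | bowl C) = (3/5)(2/4)(1/3) = 1/10; P(data | bowl D) = (7/8)(6/7)(5/6) = 5/8; P(data | bowl E) = (1/6)(0/5) = 0.
Weighting by the prior gives 3/16 · 5/8 = 15/128, 3/16 · 1/10 = 3/160, 1/4 · 1/10 = 1/40, 3/16 · 5/8 = 15/128, 3/16 · 0 = 0; these sum to 89/320.
Therefore the posterior P(bowl D | data) = (15/128) / (89/320) = 75/178.

0.421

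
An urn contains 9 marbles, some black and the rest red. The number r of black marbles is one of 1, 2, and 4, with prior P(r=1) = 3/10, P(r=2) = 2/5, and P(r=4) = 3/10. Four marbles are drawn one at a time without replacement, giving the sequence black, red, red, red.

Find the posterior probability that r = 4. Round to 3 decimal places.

Under each hypothesis, the probability of the observed sequence is: P(data | r = 1) = (1/9)(8/8)(7/7)(6/6) = 1/9; P(data | r = 2) = (2/9)(7/8)(6/7)(5/6) = 5/36; P(data | r = 4) = (4/9)(5/8)(4/7)(3/6) = 5/63.
Weighting by the prior gives 3/10 · 1/9 = 1/30, 2/5 · 5/36 = 1/18, 3/10 · 5/63 = 1/42; with total 71/630.
So P(r = 4 | data) = (1/42) / (71/630) = 15/71.

0.211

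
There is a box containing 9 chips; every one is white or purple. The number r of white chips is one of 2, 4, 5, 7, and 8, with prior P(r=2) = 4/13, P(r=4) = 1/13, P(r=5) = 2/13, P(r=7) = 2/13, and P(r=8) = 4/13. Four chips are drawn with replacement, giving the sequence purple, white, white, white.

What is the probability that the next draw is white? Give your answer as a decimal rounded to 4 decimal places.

0.7323

Compute the likelihood of the observed sequence for each case: P(data | r = 2) = (7/9)(2/9)(2/9)(2/9) = 0.0085353; P(data | r = 4) = (5/9)(4/9)(4/9)(4/9) = 0.048773; P(data | r = 5) = (4/9)(5/9)(5/9)(5/9) = 0.076208; P(data | r = 7) = (2/9)(7/9)(7/9)(7/9) = 0.10456; P(data | r = 8) = (1/9)(8/9)(8/9)(8/9) = 0.078037.
The prior-weighted likelihoods are 4/13 · 0.0085353 = 0.0026262, 1/13 · 0.048773 = 0.0037518, 2/13 · 0.076208 = 0.011724, 2/13 · 0.10456 = 0.016086, 4/13 · 0.078037 = 0.024011; summing to 0.058199.
Normalising, the posterior is P(r = 2 | data) = 0.045125, P(r = 4 | data) = 0.064464, P(r = 5 | data) = 0.20145, P(r = 7 | data) = 0.27639, P(r = 8 | data) = 0.41257.
The predictive probability is P(white next | data) = (2/9)(0.045125) + (4/9)(0.064464) + (5/9)(0.20145) + (7/9)(0.27639) + (8/9)(0.41257) = 0.73229.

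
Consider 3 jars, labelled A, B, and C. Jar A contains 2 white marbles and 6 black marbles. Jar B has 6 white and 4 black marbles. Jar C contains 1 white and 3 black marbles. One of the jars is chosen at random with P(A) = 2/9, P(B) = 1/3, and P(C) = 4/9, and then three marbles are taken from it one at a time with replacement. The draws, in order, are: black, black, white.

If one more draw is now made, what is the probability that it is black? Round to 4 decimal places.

0.6609

For each hypothesis, P(data | H) works out to: P(data | jar A) = (6/8)(6/8)(2/8) = 0.14062; P(data | jar B) = (4/10)(4/10)(6/10) = 0.096; P(data | jar C) = (3/4)(3/4)(1/4) = 0.14062.
The prior-weighted likelihoods are 2/9 · 0.14062 = 0.03125, 1/3 · 0.096 = 0.032, 4/9 · 0.14062 = 0.0625; these sum to 0.12575.
Dividing through by the total gives posterior P(jar A | data) = 0.24851, P(jar B | data) = 0.25447, P(jar C | data) = 0.49702.
So P(black next | data) = Σ P(black next | H) P(H | data) = (3/4)(0.24851) + (2/5)(0.25447) + (3/4)(0.49702) = 0.66093.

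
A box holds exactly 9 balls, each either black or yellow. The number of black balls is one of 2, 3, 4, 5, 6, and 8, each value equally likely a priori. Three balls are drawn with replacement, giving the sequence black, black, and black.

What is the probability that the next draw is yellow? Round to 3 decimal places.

0.257

The likelihood of the observed sequence under each hypothesis: P(data | r = 2) = (2/9)(2/9)(2/9) = 0.010974; P(data | r = 3) = (3/9)(3/9)(3/9) = 0.037037; P(data | r = 4) = (4/9)(4/9)(4/9) = 0.087791; P(data | r = 5) = (5/9)(5/9)(5/9) = 0.17147; P(data | r = 6) = (6/9)(6/9)(6/9) = 0.2963; P(data | r = 8) = (8/9)(8/9)(8/9) = 0.70233.
The prior-weighted likelihoods are 1/6 · 0.010974 = 0.001829, 1/6 · 0.037037 = 0.0061728, 1/6 · 0.087791 = 0.014632, 1/6 · 0.17147 = 0.028578, 1/6 · 0.2963 = 0.049383, 1/6 · 0.70233 = 0.11706; with total 0.21765.
Normalising, the posterior is P(r = 2 | data) = 0.0084034, P(r = 3 | data) = 0.028361, P(r = 4 | data) = 0.067227, P(r = 5 | data) = 0.1313, P(r = 6 | data) = 0.22689, P(r = 8 | data) = 0.53782.
The predictive probability is P(yellow next | data) = (7/9)(0.0084034) + (2/3)(0.028361) + (5/9)(0.067227) + (4/9)(0.1313) + (1/3)(0.22689) + (1/9)(0.53782) = 0.25654.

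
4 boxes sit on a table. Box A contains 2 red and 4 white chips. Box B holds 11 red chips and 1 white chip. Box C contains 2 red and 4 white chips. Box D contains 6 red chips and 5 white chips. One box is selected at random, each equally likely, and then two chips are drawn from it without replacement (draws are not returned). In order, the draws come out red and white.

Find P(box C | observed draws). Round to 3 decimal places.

0.300

Compute the likelihood of the observed sequence for each case: P(data | box A) = (2/6)(4/5) = 0.26667; P(data | box B) = (11/12)(1/11) = 0.083333; P(data | box C) = (2/6)(4/5) = 0.26667; P(data | box D) = (6/11)(5/10) = 0.27273.
Multiplying each by its prior: 1/4 · 0.26667 = 0.066667, 1/4 · 0.083333 = 0.020833, 1/4 · 0.26667 = 0.066667, 1/4 · 0.27273 = 0.068182; summing to 0.22235.
By Bayes' rule, P(box C | data) = (0.066667) / (0.22235) = 0.29983.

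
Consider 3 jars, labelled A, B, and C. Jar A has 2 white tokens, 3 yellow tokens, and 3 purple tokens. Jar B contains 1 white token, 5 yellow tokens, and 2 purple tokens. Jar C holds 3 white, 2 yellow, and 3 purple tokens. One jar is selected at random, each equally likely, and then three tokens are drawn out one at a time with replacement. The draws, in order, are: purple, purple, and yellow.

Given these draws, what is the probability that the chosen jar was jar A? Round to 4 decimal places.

0.4154

Compute the likelihood of the observed sequence for each case: P(data | jar A) = (3/8)(3/8)(3/8) = 0.052734; P(data | jar B) = (2/8)(2/8)(5/8) = 0.039062; P(data | jar C) = (3/8)(3/8)(2/8) = 0.035156.
Weighting by the prior gives 1/3 · 0.052734 = 0.017578, 1/3 · 0.039062 = 0.013021, 1/3 · 0.035156 = 0.011719; with total 0.042318.
Therefore the posterior P(jar A | data) = (0.017578) / (0.042318) = 0.41538.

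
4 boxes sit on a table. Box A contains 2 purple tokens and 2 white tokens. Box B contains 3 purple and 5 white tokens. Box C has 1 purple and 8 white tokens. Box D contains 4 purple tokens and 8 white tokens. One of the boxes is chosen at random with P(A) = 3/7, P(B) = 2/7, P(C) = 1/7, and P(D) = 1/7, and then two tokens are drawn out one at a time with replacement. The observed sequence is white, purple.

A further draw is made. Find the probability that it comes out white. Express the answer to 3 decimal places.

0.587

The likelihood of the observed sequence under each hypothesis: P(data | box A) = (2/4)(2/4) = 0.25; P(data | box B) = (5/8)(3/8) = 0.23438; P(data | box C) = (8/9)(1/9) = 0.098765; P(data | box D) = (8/12)(4/12) = 0.22222.
The prior-weighted likelihoods are 3/7 · 0.25 = 0.10714, 2/7 · 0.23438 = 0.066964, 1/7 · 0.098765 = 0.014109, 1/7 · 0.22222 = 0.031746; summing to 0.21996.
Dividing through by the total gives posterior P(box A | data) = 0.4871, P(box B | data) = 0.30443, P(box C | data) = 0.064144, P(box D | data) = 0.14432.
The predictive probability is P(white next | data) = (1/2)(0.4871) + (5/8)(0.30443) + (8/9)(0.064144) + (2/3)(0.14432) = 0.58705.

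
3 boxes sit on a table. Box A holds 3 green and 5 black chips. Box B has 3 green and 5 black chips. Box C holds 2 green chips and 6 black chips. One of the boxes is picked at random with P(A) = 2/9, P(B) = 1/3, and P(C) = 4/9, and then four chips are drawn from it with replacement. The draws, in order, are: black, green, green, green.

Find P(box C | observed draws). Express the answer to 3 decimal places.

0.221

Under each hypothesis, the probability of the observed sequence is: P(data | box A) = (5/8)(3/8)(3/8)(3/8) = 0.032959; P(data | box B) = (5/8)(3/8)(3/8)(3/8) = 0.032959; P(data | box C) = (6/8)(2/8)(2/8)(2/8) = 0.011719.
Weighting by the prior gives 2/9 · 0.032959 = 0.0073242, 1/3 · 0.032959 = 0.010986, 4/9 · 0.011719 = 0.0052083; with total 0.023519.
By Bayes' rule, P(box C | data) = (0.0052083) / (0.023519) = 0.22145.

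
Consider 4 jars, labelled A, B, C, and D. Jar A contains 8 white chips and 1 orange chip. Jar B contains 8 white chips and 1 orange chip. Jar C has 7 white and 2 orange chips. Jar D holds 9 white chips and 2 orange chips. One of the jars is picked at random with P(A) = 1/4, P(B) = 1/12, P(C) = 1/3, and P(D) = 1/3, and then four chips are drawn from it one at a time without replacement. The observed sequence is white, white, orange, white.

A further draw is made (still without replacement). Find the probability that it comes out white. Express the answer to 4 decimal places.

0.8782

The likelihood of the observed sequence under each hypothesis: P(data | jar A) = (8/9)(7/8)(1/7)(6/6) = 1/9; P(data | jar B) = (8/9)(7/8)(1/7)(6/6) = 1/9; P(data | jar C) = (7/9)(6/8)(2/7)(5/6) = 5/36; P(data | jar D) = (9/11)(8/10)(2/9)(7/8) = 7/55.
The prior-weighted likelihoods are 1/4 · 1/9 = 1/36, 1/12 · 1/9 = 1/108, 1/3 · 5/36 = 5/108, 1/3 · 7/55 = 7/165; these sum to 83/660.
The posterior is then P(jar A | data) = 55/249, P(jar B | data) = 55/747, P(jar C | data) = 275/747, P(jar D | data) = 28/83.
Averaging over the posterior, P(white next | data) = (1)(55/249) + (1)(55/747) + (4/5)(275/747) + (6/7)(28/83) = 656/747.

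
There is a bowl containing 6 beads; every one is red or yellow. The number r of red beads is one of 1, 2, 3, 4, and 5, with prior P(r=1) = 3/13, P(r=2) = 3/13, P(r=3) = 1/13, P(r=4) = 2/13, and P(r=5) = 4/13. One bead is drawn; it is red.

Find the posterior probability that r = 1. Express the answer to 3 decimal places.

The likelihood of this draw under each hypothesis: P(data | r = 1) = (1/6) = 1/6; P(data | r = 2) = (2/6) = 1/3; P(data | r = 3) = (3/6) = 1/2; P(data | r = 4) = (4/6) = 2/3; P(data | r = 5) = (5/6) = 5/6.
Multiplying each by its prior: 3/13 · 1/6 = 1/26, 3/13 · 1/3 = 1/13, 1/13 · 1/2 = 1/26, 2/13 · 2/3 = 4/39, 4/13 · 5/6 = 10/39; with total 20/39.
So P(r = 1 | data) = (1/26) / (20/39) = 3/40.

0.075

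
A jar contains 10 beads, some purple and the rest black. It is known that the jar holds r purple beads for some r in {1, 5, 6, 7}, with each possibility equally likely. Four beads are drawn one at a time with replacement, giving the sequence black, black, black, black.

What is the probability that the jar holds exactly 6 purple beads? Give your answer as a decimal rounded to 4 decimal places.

For each hypothesis, P(data | H) works out to: P(data | r = 1) = (9/10)(9/10)(9/10)(9/10) = 0.6561; P(data | r = 5) = (5/10)(5/10)(5/10)(5/10) = 0.0625; P(data | r = 6) = (4/10)(4/10)(4/10)(4/10) = 0.0256; P(data | r = 7) = (3/10)(3/10)(3/10)(3/10) = 0.0081.
Weighting by the prior gives 1/4 · 0.6561 = 0.16403, 1/4 · 0.0625 = 0.015625, 1/4 · 0.0256 = 0.0064, 1/4 · 0.0081 = 0.002025; with total 0.18807.
By Bayes' rule, P(r = 6 | data) = (0.0064) / (0.18807) = 0.034029.

0.0340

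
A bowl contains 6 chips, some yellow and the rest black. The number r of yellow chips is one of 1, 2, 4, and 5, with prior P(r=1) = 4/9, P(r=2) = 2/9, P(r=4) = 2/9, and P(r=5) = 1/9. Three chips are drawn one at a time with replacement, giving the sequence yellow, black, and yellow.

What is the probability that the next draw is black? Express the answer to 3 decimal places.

0.450

Under each hypothesis, the probability of the observed sequence is: P(data | r = 1) = (1/6)(5/6)(1/6) = 0.023148; P(data | r = 2) = (2/6)(4/6)(2/6) = 0.074074; P(data | r = 4) = (4/6)(2/6)(4/6) = 0.14815; P(data | r = 5) = (5/6)(1/6)(5/6) = 0.11574.
Multiplying each by its prior: 4/9 · 0.023148 = 0.010288, 2/9 · 0.074074 = 0.016461, 2/9 · 0.14815 = 0.032922, 1/9 · 0.11574 = 0.01286; with total 0.072531.
Normalising, the posterior is P(r = 1 | data) = 0.14184, P(r = 2 | data) = 0.22695, P(r = 4 | data) = 0.4539, P(r = 5 | data) = 0.1773.
So P(black next | data) = Σ P(black next | H) P(H | data) = (5/6)(0.14184) + (2/3)(0.22695) + (1/3)(0.4539) + (1/6)(0.1773) = 0.45035.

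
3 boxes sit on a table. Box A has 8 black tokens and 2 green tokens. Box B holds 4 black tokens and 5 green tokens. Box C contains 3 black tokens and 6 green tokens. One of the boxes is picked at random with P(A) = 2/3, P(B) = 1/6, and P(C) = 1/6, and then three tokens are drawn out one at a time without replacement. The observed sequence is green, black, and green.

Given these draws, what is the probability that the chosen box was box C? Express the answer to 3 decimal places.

0.419

Under each hypothesis, the probability of the observed sequence is: P(data | box A) = (2/10)(8/9)(1/8) = 0.022222; P(data | box B) = (5/9)(4/8)(4/7) = 0.15873; P(data | box C) = (6/9)(3/8)(5/7) = 0.17857.
The prior-weighted likelihoods are 2/3 · 0.022222 = 0.014815, 1/6 · 0.15873 = 0.026455, 1/6 · 0.17857 = 0.029762; these sum to 0.071032.
Therefore the posterior P(box C | data) = (0.029762) / (0.071032) = 0.41899.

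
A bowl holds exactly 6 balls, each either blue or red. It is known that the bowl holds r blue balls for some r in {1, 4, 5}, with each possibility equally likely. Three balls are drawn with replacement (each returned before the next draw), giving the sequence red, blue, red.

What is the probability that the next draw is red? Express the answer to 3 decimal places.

0.587

Compute the likelihood of the observed sequence for each case: P(data | r = 1) = (5/6)(1/6)(5/6) = 25/216; P(data | r = 4) = (2/6)(4/6)(2/6) = 2/27; P(data | r = 5) = (1/6)(5/6)(1/6) = 5/216.
Multiplying each by its prior: 1/3 · 25/216 = 25/648, 1/3 · 2/27 = 2/81, 1/3 · 5/216 = 5/648; with total 23/324.
The posterior is then P(r = 1 | data) = 25/46, P(r = 4 | data) = 8/23, P(r = 5 | data) = 5/46.
Averaging over the posterior, P(red next | data) = (5/6)(25/46) + (1/3)(8/23) + (1/6)(5/46) = 27/46.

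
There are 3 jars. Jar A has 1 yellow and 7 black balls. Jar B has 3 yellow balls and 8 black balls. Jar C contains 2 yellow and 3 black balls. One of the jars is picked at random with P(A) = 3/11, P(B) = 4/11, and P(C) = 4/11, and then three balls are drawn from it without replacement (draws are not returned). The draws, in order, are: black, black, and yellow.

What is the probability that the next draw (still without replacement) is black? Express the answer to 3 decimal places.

0.693

For each hypothesis, P(data | H) works out to: P(data | jar A) = (7/8)(6/7)(1/6) = 0.125; P(data | jar B) = (8/11)(7/10)(3/9) = 0.1697; P(data | jar C) = (3/5)(2/4)(2/3) = 0.2.
The prior-weighted likelihoods are 3/11 · 0.125 = 0.034091, 4/11 · 0.1697 = 0.061708, 4/11 · 0.2 = 0.072727; summing to 0.16853.
Normalising, the posterior is P(jar A | data) = 0.20229, P(jar B | data) = 0.36616, P(jar C | data) = 0.43155.
Averaging over the posterior, P(black next | data) = (1)(0.20229) + (3/4)(0.36616) + (1/2)(0.43155) = 0.69268.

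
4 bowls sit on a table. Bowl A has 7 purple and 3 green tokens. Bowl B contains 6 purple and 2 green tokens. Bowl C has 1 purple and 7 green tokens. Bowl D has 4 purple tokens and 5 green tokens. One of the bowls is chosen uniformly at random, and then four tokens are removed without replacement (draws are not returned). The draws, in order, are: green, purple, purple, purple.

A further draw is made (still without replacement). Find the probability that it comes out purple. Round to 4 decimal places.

0.6452

Under each hypothesis, the probability of the observed sequence is: P(data | bowl A) = (3/10)(7/9)(6/8)(5/7) = 0.125; P(data | bowl B) = (2/8)(6/7)(5/6)(4/5) = 0.14286; P(data | bowl C) = (7/8)(1/7)(0/6) = 0; P(data | bowl D) = (5/9)(4/8)(3/7)(2/6) = 0.039683.
The prior-weighted likelihoods are 1/4 · 0.125 = 0.03125, 1/4 · 0.14286 = 0.035714, 1/4 · 0 = 0, 1/4 · 0.039683 = 0.0099206; these sum to 0.076885.
Dividing through by the total gives posterior P(bowl A | data) = 0.40645, P(bowl B | data) = 0.46452, P(bowl C | data) = 0, P(bowl D | data) = 0.12903.
So P(purple next | data) = Σ P(purple next | H) P(H | data) = (2/3)(0.40645) + (3/4)(0.46452) + (1/5)(0.12903) = 0.64516.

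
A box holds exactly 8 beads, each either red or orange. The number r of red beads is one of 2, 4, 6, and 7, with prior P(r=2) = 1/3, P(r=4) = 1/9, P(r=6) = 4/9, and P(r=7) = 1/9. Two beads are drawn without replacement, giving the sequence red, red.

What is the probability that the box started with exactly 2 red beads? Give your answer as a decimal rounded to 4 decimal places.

0.0333

For each hypothesis, P(data | H) works out to: P(data | r = 2) = (2/8)(1/7) = 1/28; P(data | r = 4) = (4/8)(3/7) = 3/14; P(data | r = 6) = (6/8)(5/7) = 15/28; P(data | r = 7) = (7/8)(6/7) = 3/4.
The prior-weighted likelihoods are 1/3 · 1/28 = 1/84, 1/9 · 3/14 = 1/42, 4/9 · 15/28 = 5/21, 1/9 · 3/4 = 1/12; these sum to 5/14.
By Bayes' rule, P(r = 2 | data) = (1/84) / (5/14) = 1/30.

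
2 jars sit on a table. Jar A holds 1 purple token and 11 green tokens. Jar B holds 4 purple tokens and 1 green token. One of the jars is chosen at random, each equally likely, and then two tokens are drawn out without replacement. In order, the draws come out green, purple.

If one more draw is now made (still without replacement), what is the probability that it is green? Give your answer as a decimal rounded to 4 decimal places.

The likelihood of the observed sequence under each hypothesis: P(data | jar A) = (11/12)(1/11) = 1/12; P(data | jar B) = (1/5)(4/4) = 1/5.
Multiplying each by its prior: 1/2 · 1/12 = 1/24, 1/2 · 1/5 = 1/10; summing to 17/120.
Dividing through by the total gives posterior P(jar A | data) = 5/17, P(jar B | data) = 12/17.
Averaging over the posterior, P(green next | data) = (1)(5/17) + (0)(12/17) = 5/17.

0.2941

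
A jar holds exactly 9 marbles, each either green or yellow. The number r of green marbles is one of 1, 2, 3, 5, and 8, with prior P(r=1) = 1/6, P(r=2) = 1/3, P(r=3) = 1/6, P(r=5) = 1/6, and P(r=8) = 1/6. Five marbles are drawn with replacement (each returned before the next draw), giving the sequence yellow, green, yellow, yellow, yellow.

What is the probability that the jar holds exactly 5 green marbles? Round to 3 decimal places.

The likelihood of the observed sequence under each hypothesis: P(data | r = 1) = (8/9)(1/9)(8/9)(8/9)(8/9) = 0.069366; P(data | r = 2) = (7/9)(2/9)(7/9)(7/9)(7/9) = 0.081322; P(data | r = 3) = (6/9)(3/9)(6/9)(6/9)(6/9) = 0.065844; P(data | r = 5) = (4/9)(5/9)(4/9)(4/9)(4/9) = 0.021677; P(data | r = 8) = (1/9)(8/9)(1/9)(1/9)(1/9) = 0.00013548.
Multiplying each by its prior: 1/6 · 0.069366 = 0.011561, 1/3 · 0.081322 = 0.027107, 1/6 · 0.065844 = 0.010974, 1/6 · 0.021677 = 0.0036128, 1/6 · 0.00013548 = 2.258e-05; summing to 0.053278.
Therefore the posterior P(r = 5 | data) = (0.0036128) / (0.053278) = 0.067811.

0.068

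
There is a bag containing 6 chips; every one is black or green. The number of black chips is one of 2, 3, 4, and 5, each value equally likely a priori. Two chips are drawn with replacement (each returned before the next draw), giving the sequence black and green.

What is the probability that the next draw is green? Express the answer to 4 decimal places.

Compute the likelihood of the observed sequence for each case: P(data | r = 2) = (2/6)(4/6) = 2/9; P(data | r = 3) = (3/6)(3/6) = 1/4; P(data | r = 4) = (4/6)(2/6) = 2/9; P(data | r = 5) = (5/6)(1/6) = 5/36.
Weighting by the prior gives 1/4 · 2/9 = 1/18, 1/4 · 1/4 = 1/16, 1/4 · 2/9 = 1/18, 1/4 · 5/36 = 5/144; summing to 5/24.
Normalising, the posterior is P(r = 2 | data) = 4/15, P(r = 3 | data) = 3/10, P(r = 4 | data) = 4/15, P(r = 5 | data) = 1/6.
So P(green next | data) = Σ P(green next | H) P(H | data) = (2/3)(4/15) + (1/2)(3/10) + (1/3)(4/15) + (1/6)(1/6) = 4/9.

0.4444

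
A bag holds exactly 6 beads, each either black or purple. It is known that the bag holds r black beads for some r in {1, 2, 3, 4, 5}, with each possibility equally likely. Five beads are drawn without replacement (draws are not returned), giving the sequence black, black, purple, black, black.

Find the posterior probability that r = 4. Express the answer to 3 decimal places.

0.286

For each hypothesis, P(data | H) works out to: P(data | r = 1) = (1/6)(0/5) = 0; P(data | r = 2) = (2/6)(1/5)(4/4)(0/3) = 0; P(data | r = 3) = (3/6)(2/5)(3/4)(1/3)(0/2) = 0; P(data | r = 4) = (4/6)(3/5)(2/4)(2/3)(1/2) = 1/15; P(data | r = 5) = (5/6)(4/5)(1/4)(3/3)(2/2) = 1/6.
Multiplying each by its prior: 1/5 · 0 = 0, 1/5 · 0 = 0, 1/5 · 0 = 0, 1/5 · 1/15 = 1/75, 1/5 · 1/6 = 1/30; these sum to 7/150.
So P(r = 4 | data) = (1/75) / (7/150) = 2/7.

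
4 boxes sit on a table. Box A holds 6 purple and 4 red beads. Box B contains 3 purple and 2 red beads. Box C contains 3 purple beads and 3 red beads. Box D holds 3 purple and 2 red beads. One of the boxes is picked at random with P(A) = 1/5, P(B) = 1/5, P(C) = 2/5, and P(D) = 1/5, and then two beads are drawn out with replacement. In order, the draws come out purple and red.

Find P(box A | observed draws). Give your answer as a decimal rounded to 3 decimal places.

For each hypothesis, P(data | H) works out to: P(data | box A) = (6/10)(4/10) = 6/25; P(data | box B) = (3/5)(2/5) = 6/25; P(data | box C) = (3/6)(3/6) = 1/4; P(data | box D) = (3/5)(2/5) = 6/25.
The prior-weighted likelihoods are 1/5 · 6/25 = 6/125, 1/5 · 6/25 = 6/125, 2/5 · 1/4 = 1/10, 1/5 · 6/25 = 6/125; with total 61/250.
Hence P(box A | data) = (6/125) / (61/250) = 12/61.

0.197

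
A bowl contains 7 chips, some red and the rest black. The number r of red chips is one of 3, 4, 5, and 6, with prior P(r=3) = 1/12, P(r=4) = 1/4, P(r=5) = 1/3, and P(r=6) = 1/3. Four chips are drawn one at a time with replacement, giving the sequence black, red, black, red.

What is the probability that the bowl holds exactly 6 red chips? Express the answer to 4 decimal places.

0.1286

Under each hypothesis, the probability of the observed sequence is: P(data | r = 3) = (4/7)(3/7)(4/7)(3/7) = 0.059975; P(data | r = 4) = (3/7)(4/7)(3/7)(4/7) = 0.059975; P(data | r = 5) = (2/7)(5/7)(2/7)(5/7) = 0.041649; P(data | r = 6) = (1/7)(6/7)(1/7)(6/7) = 0.014994.
The prior-weighted likelihoods are 1/12 · 0.059975 = 0.0049979, 1/4 · 0.059975 = 0.014994, 1/3 · 0.041649 = 0.013883, 1/3 · 0.014994 = 0.0049979; summing to 0.038873.
Therefore the posterior P(r = 6 | data) = (0.0049979) / (0.038873) = 0.12857.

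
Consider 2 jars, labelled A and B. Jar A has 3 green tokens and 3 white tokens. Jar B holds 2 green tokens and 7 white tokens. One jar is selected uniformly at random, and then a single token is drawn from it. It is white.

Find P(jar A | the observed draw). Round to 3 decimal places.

Under each hypothesis, the probability of this draw is: P(data | jar A) = (3/6) = 1/2; P(data | jar B) = (7/9) = 7/9.
Weighting by the prior gives 1/2 · 1/2 = 1/4, 1/2 · 7/9 = 7/18; summing to 23/36.
Hence P(jar A | data) = (1/4) / (23/36) = 9/23.

0.391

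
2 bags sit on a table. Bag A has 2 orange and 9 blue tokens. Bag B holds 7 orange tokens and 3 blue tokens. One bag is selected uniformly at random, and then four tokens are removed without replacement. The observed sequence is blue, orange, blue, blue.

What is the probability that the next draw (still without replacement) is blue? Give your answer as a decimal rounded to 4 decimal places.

0.8045

Under each hypothesis, the probability of the observed sequence is: P(data | bag A) = (9/11)(2/10)(8/9)(7/8) = 0.12727; P(data | bag B) = (3/10)(7/9)(2/8)(1/7) = 0.0083333.
Multiplying each by its prior: 1/2 · 0.12727 = 0.063636, 1/2 · 0.0083333 = 0.0041667; with total 0.067803.
The posterior is then P(bag A | data) = 0.93855, P(bag B | data) = 0.061453.
The predictive probability is P(blue next | data) = (6/7)(0.93855) + (0)(0.061453) = 0.80447.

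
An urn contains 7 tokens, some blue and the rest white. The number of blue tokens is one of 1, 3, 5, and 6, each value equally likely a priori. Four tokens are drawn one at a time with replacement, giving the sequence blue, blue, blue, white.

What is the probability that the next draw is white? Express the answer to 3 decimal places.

0.292

Under each hypothesis, the probability of the observed sequence is: P(data | r = 1) = (1/7)(1/7)(1/7)(6/7) = 0.002499; P(data | r = 3) = (3/7)(3/7)(3/7)(4/7) = 0.044981; P(data | r = 5) = (5/7)(5/7)(5/7)(2/7) = 0.10412; P(data | r = 6) = (6/7)(6/7)(6/7)(1/7) = 0.089963.
Weighting by the prior gives 1/4 · 0.002499 = 0.00062474, 1/4 · 0.044981 = 0.011245, 1/4 · 0.10412 = 0.026031, 1/4 · 0.089963 = 0.022491; summing to 0.060392.
The posterior is then P(r = 1 | data) = 0.010345, P(r = 3 | data) = 0.18621, P(r = 5 | data) = 0.43103, P(r = 6 | data) = 0.37241.
The predictive probability is P(white next | data) = (6/7)(0.010345) + (4/7)(0.18621) + (2/7)(0.43103) + (1/7)(0.37241) = 0.29163.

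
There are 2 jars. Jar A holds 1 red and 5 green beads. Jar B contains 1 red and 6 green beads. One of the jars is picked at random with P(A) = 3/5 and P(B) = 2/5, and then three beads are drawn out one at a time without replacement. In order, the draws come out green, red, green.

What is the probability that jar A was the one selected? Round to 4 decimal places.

0.6364

The likelihood of the observed sequence under each hypothesis: P(data | jar A) = (5/6)(1/5)(4/4) = 1/6; P(data | jar B) = (6/7)(1/6)(5/5) = 1/7.
Weighting by the prior gives 3/5 · 1/6 = 1/10, 2/5 · 1/7 = 2/35; with total 11/70.
Hence P(jar A | data) = (1/10) / (11/70) = 7/11.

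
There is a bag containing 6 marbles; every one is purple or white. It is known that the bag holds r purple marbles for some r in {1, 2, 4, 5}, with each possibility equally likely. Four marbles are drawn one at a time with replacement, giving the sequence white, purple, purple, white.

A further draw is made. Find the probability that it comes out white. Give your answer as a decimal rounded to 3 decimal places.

For each hypothesis, P(data | H) works out to: P(data | r = 1) = (5/6)(1/6)(1/6)(5/6) = 0.01929; P(data | r = 2) = (4/6)(2/6)(2/6)(4/6) = 0.049383; P(data | r = 4) = (2/6)(4/6)(4/6)(2/6) = 0.049383; P(data | r = 5) = (1/6)(5/6)(5/6)(1/6) = 0.01929.
The prior-weighted likelihoods are 1/4 · 0.01929 = 0.0048225, 1/4 · 0.049383 = 0.012346, 1/4 · 0.049383 = 0.012346, 1/4 · 0.01929 = 0.0048225; summing to 0.034336.
Dividing through by the total gives posterior P(r = 1 | data) = 0.14045, P(r = 2 | data) = 0.35955, P(r = 4 | data) = 0.35955, P(r = 5 | data) = 0.14045.
The predictive probability is P(white next | data) = (5/6)(0.14045) + (2/3)(0.35955) + (1/3)(0.35955) + (1/6)(0.14045) = 0.5.

0.500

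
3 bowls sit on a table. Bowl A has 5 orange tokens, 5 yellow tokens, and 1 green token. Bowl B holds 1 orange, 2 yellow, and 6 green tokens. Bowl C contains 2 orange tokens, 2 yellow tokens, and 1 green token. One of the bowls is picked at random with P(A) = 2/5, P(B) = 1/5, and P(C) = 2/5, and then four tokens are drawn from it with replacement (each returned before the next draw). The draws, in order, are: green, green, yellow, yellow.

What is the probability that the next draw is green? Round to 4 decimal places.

0.4586

For each hypothesis, P(data | H) works out to: P(data | bowl A) = (1/11)(1/11)(5/11)(5/11) = 0.0017075; P(data | bowl B) = (6/9)(6/9)(2/9)(2/9) = 0.021948; P(data | bowl C) = (1/5)(1/5)(2/5)(2/5) = 0.0064.
Multiplying each by its prior: 2/5 · 0.0017075 = 0.00068301, 1/5 · 0.021948 = 0.0043896, 2/5 · 0.0064 = 0.00256; these sum to 0.0076326.
Dividing through by the total gives posterior P(bowl A | data) = 0.089486, P(bowl B | data) = 0.57511, P(bowl C | data) = 0.3354.
The predictive probability is P(green next | data) = (1/11)(0.089486) + (2/3)(0.57511) + (1/5)(0.3354) = 0.45862.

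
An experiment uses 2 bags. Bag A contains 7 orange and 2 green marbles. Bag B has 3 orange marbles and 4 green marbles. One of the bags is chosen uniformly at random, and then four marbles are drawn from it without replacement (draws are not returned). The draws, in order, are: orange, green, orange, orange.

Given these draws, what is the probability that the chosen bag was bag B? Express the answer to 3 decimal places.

0.171

Under each hypothesis, the probability of the observed sequence is: P(data | bag A) = (7/9)(2/8)(6/7)(5/6) = 0.13889; P(data | bag B) = (3/7)(4/6)(2/5)(1/4) = 0.028571.
Weighting by the prior gives 1/2 · 0.13889 = 0.069444, 1/2 · 0.028571 = 0.014286; with total 0.08373.
Hence P(bag B | data) = (0.014286) / (0.08373) = 0.17062.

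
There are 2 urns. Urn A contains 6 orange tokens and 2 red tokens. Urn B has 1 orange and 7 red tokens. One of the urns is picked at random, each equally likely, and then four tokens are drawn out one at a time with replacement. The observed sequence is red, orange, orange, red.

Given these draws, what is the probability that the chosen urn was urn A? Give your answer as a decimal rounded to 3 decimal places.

0.746

For each hypothesis, P(data | H) works out to: P(data | urn A) = (2/8)(6/8)(6/8)(2/8) = 0.035156; P(data | urn B) = (7/8)(1/8)(1/8)(7/8) = 0.011963.
The prior-weighted likelihoods are 1/2 · 0.035156 = 0.017578, 1/2 · 0.011963 = 0.0059814; these sum to 0.02356.
Hence P(urn A | data) = (0.017578) / (0.02356) = 0.74611.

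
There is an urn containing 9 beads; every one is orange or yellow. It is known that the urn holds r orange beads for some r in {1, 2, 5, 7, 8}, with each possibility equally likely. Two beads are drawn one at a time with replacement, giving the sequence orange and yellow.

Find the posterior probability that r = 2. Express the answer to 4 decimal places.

Compute the likelihood of the observed sequence for each case: P(data | r = 1) = (1/9)(8/9) = 8/81; P(data | r = 2) = (2/9)(7/9) = 14/81; P(data | r = 5) = (5/9)(4/9) = 20/81; P(data | r = 7) = (7/9)(2/9) = 14/81; P(data | r = 8) = (8/9)(1/9) = 8/81.
Weighting by the prior gives 1/5 · 8/81 = 8/405, 1/5 · 14/81 = 14/405, 1/5 · 20/81 = 4/81, 1/5 · 14/81 = 14/405, 1/5 · 8/81 = 8/405; these sum to 64/405.
Hence P(r = 2 | data) = (14/405) / (64/405) = 7/32.

0.2188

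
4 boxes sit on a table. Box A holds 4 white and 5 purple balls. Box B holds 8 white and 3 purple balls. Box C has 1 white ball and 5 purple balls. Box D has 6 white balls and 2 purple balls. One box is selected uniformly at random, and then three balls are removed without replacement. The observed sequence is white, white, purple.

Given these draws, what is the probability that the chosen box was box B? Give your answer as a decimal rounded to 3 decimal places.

0.363

Under each hypothesis, the probability of the observed sequence is: P(data | box A) = (4/9)(3/8)(5/7) = 0.11905; P(data | box B) = (8/11)(7/10)(3/9) = 0.1697; P(data | box C) = (1/6)(0/5) = 0; P(data | box D) = (6/8)(5/7)(2/6) = 0.17857.
The prior-weighted likelihoods are 1/4 · 0.11905 = 0.029762, 1/4 · 0.1697 = 0.042424, 1/4 · 0 = 0, 1/4 · 0.17857 = 0.044643; summing to 0.11683.
Hence P(box B | data) = (0.042424) / (0.11683) = 0.36313.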